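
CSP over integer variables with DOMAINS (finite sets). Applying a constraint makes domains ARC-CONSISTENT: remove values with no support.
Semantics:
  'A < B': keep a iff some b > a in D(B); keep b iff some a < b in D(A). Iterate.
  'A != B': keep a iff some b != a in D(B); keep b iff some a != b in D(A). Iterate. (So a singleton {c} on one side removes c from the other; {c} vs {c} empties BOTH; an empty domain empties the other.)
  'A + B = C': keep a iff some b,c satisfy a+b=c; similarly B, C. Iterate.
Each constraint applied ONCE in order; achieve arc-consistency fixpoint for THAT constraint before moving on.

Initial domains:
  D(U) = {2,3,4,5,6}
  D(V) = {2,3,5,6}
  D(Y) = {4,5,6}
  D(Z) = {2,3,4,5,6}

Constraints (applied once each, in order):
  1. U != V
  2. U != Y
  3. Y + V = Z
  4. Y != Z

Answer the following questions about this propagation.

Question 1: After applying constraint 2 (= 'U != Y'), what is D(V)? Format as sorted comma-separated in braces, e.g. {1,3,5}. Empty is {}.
Constraint 1 (U != V) on D(U)={2,3,4,5,6} D(V)={2,3,5,6}: no change
Constraint 2 (U != Y) on D(U)={2,3,4,5,6} D(Y)={4,5,6}: no change
So after constraint 2: D(V) = {2,3,5,6}

Answer: {2,3,5,6}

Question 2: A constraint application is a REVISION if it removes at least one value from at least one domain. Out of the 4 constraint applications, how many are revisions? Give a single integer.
Constraint 1 (U != V) on D(U)={2,3,4,5,6} D(V)={2,3,5,6}: no change => not a revision
Constraint 2 (U != Y) on D(U)={2,3,4,5,6} D(Y)={4,5,6}: no change => not a revision
Constraint 3 (Y + V = Z) on D(Y)={4,5,6} D(V)={2,3,5,6} D(Z)={2,3,4,5,6}: Y {4,5,6}->{4}; V {2,3,5,6}->{2}; Z {2,3,4,5,6}->{6} => REVISION
Constraint 4 (Y != Z) on D(Y)={4} D(Z)={6}: no change => not a revision
Total revisions = 1

Answer: 1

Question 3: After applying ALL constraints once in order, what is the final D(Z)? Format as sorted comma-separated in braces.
Answer: {6}

Derivation:
Constraint 1 (U != V) on D(U)={2,3,4,5,6} D(V)={2,3,5,6}: no change
Constraint 2 (U != Y) on D(U)={2,3,4,5,6} D(Y)={4,5,6}: no change
Constraint 3 (Y + V = Z) on D(Y)={4,5,6} D(V)={2,3,5,6} D(Z)={2,3,4,5,6}: Y {4,5,6}->{4}; V {2,3,5,6}->{2}; Z {2,3,4,5,6}->{6}
Constraint 4 (Y != Z) on D(Y)={4} D(Z)={6}: no change
So after all 4 constraints: D(Z) = {6}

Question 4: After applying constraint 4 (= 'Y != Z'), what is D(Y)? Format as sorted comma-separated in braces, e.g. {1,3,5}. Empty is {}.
Constraint 1 (U != V) on D(U)={2,3,4,5,6} D(V)={2,3,5,6}: no change
Constraint 2 (U != Y) on D(U)={2,3,4,5,6} D(Y)={4,5,6}: no change
Constraint 3 (Y + V = Z) on D(Y)={4,5,6} D(V)={2,3,5,6} D(Z)={2,3,4,5,6}: Y {4,5,6}->{4}; V {2,3,5,6}->{2}; Z {2,3,4,5,6}->{6}
Constraint 4 (Y != Z) on D(Y)={4} D(Z)={6}: no change
So after constraint 4: D(Y) = {4}

Answer: {4}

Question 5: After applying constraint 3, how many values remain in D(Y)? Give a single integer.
Constraint 1 (U != V) on D(U)={2,3,4,5,6} D(V)={2,3,5,6}: no change
Constraint 2 (U != Y) on D(U)={2,3,4,5,6} D(Y)={4,5,6}: no change
Constraint 3 (Y + V = Z) on D(Y)={4,5,6} D(V)={2,3,5,6} D(Z)={2,3,4,5,6}: Y {4,5,6}->{4}; V {2,3,5,6}->{2}; Z {2,3,4,5,6}->{6}
So after constraint 3: D(Y)={4}, size = 1

Answer: 1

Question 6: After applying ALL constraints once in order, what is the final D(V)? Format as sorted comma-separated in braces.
Answer: {2}

Derivation:
Constraint 1 (U != V) on D(U)={2,3,4,5,6} D(V)={2,3,5,6}: no change
Constraint 2 (U != Y) on D(U)={2,3,4,5,6} D(Y)={4,5,6}: no change
Constraint 3 (Y + V = Z) on D(Y)={4,5,6} D(V)={2,3,5,6} D(Z)={2,3,4,5,6}: Y {4,5,6}->{4}; V {2,3,5,6}->{2}; Z {2,3,4,5,6}->{6}
Constraint 4 (Y != Z) on D(Y)={4} D(Z)={6}: no change
So after all 4 constraints: D(V) = {2}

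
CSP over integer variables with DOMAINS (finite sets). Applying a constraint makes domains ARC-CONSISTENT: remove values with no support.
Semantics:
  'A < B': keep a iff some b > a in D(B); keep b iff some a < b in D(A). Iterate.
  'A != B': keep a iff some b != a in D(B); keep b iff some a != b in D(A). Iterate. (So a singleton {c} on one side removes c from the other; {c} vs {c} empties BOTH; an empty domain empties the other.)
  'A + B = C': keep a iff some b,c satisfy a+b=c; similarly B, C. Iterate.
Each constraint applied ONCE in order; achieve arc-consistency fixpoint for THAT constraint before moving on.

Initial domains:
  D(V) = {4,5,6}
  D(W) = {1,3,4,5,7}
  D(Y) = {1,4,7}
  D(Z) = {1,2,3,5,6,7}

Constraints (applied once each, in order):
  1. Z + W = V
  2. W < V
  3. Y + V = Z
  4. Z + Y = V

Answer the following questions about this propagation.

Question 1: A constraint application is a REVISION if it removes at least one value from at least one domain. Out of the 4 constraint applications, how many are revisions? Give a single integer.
Answer: 3

Derivation:
Constraint 1 (Z + W = V) on D(Z)={1,2,3,5,6,7} D(W)={1,3,4,5,7} D(V)={4,5,6}: Z {1,2,3,5,6,7}->{1,2,3,5}; W {1,3,4,5,7}->{1,3,4,5} => REVISION
Constraint 2 (W < V) on D(W)={1,3,4,5} D(V)={4,5,6}: no change => not a revision
Constraint 3 (Y + V = Z) on D(Y)={1,4,7} D(V)={4,5,6} D(Z)={1,2,3,5}: Y {1,4,7}->{1}; V {4,5,6}->{4}; Z {1,2,3,5}->{5} => REVISION
Constraint 4 (Z + Y = V) on D(Z)={5} D(Y)={1} D(V)={4}: Z {5}->{}; Y {1}->{}; V {4}->{} => REVISION
Total revisions = 3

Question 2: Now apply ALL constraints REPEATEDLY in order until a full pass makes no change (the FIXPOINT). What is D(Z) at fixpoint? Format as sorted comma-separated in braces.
Answer: {}

Derivation:
pass 0 (initial): D(Z)={1,2,3,5,6,7}
pass 1: V {4,5,6}->{}; W {1,3,4,5,7}->{1,3,4,5}; Y {1,4,7}->{}; Z {1,2,3,5,6,7}->{}
pass 2: W {1,3,4,5}->{}
pass 3: no change
Fixpoint after 3 passes: D(Z) = {}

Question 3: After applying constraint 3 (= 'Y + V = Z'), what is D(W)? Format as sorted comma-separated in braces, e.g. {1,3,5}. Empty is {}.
Constraint 1 (Z + W = V) on D(Z)={1,2,3,5,6,7} D(W)={1,3,4,5,7} D(V)={4,5,6}: Z {1,2,3,5,6,7}->{1,2,3,5}; W {1,3,4,5,7}->{1,3,4,5}
Constraint 2 (W < V) on D(W)={1,3,4,5} D(V)={4,5,6}: no change
Constraint 3 (Y + V = Z) on D(Y)={1,4,7} D(V)={4,5,6} D(Z)={1,2,3,5}: Y {1,4,7}->{1}; V {4,5,6}->{4}; Z {1,2,3,5}->{5}
So after constraint 3: D(W) = {1,3,4,5}

Answer: {1,3,4,5}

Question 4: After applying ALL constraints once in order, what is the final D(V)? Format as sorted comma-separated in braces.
Constraint 1 (Z + W = V) on D(Z)={1,2,3,5,6,7} D(W)={1,3,4,5,7} D(V)={4,5,6}: Z {1,2,3,5,6,7}->{1,2,3,5}; W {1,3,4,5,7}->{1,3,4,5}
Constraint 2 (W < V) on D(W)={1,3,4,5} D(V)={4,5,6}: no change
Constraint 3 (Y + V = Z) on D(Y)={1,4,7} D(V)={4,5,6} D(Z)={1,2,3,5}: Y {1,4,7}->{1}; V {4,5,6}->{4}; Z {1,2,3,5}->{5}
Constraint 4 (Z + Y = V) on D(Z)={5} D(Y)={1} D(V)={4}: Z {5}->{}; Y {1}->{}; V {4}->{}
So after all 4 constraints: D(V) = {}

Answer: {}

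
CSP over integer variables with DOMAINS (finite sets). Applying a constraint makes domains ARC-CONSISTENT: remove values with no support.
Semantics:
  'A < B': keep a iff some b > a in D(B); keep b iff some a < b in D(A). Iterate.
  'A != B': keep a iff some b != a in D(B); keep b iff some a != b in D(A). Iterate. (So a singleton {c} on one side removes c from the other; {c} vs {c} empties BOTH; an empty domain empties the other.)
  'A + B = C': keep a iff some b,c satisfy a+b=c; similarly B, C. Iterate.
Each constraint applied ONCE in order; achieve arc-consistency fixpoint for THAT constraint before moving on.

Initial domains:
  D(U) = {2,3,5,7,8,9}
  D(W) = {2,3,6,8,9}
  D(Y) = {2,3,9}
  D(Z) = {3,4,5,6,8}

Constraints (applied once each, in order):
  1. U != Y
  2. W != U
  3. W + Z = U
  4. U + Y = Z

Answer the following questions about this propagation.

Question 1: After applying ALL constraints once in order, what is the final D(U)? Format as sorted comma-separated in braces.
Constraint 1 (U != Y) on D(U)={2,3,5,7,8,9} D(Y)={2,3,9}: no change
Constraint 2 (W != U) on D(W)={2,3,6,8,9} D(U)={2,3,5,7,8,9}: no change
Constraint 3 (W + Z = U) on D(W)={2,3,6,8,9} D(Z)={3,4,5,6,8} D(U)={2,3,5,7,8,9}: W {2,3,6,8,9}->{2,3,6}; Z {3,4,5,6,8}->{3,4,5,6}; U {2,3,5,7,8,9}->{5,7,8,9}
Constraint 4 (U + Y = Z) on D(U)={5,7,8,9} D(Y)={2,3,9} D(Z)={3,4,5,6}: U {5,7,8,9}->{}; Y {2,3,9}->{}; Z {3,4,5,6}->{}
So after all 4 constraints: D(U) = {}

Answer: {}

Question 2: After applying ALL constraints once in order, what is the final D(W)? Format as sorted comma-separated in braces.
Constraint 1 (U != Y) on D(U)={2,3,5,7,8,9} D(Y)={2,3,9}: no change
Constraint 2 (W != U) on D(W)={2,3,6,8,9} D(U)={2,3,5,7,8,9}: no change
Constraint 3 (W + Z = U) on D(W)={2,3,6,8,9} D(Z)={3,4,5,6,8} D(U)={2,3,5,7,8,9}: W {2,3,6,8,9}->{2,3,6}; Z {3,4,5,6,8}->{3,4,5,6}; U {2,3,5,7,8,9}->{5,7,8,9}
Constraint 4 (U + Y = Z) on D(U)={5,7,8,9} D(Y)={2,3,9} D(Z)={3,4,5,6}: U {5,7,8,9}->{}; Y {2,3,9}->{}; Z {3,4,5,6}->{}
So after all 4 constraints: D(W) = {2,3,6}

Answer: {2,3,6}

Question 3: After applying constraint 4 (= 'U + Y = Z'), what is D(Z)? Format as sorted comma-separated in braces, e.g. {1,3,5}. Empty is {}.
Constraint 1 (U != Y) on D(U)={2,3,5,7,8,9} D(Y)={2,3,9}: no change
Constraint 2 (W != U) on D(W)={2,3,6,8,9} D(U)={2,3,5,7,8,9}: no change
Constraint 3 (W + Z = U) on D(W)={2,3,6,8,9} D(Z)={3,4,5,6,8} D(U)={2,3,5,7,8,9}: W {2,3,6,8,9}->{2,3,6}; Z {3,4,5,6,8}->{3,4,5,6}; U {2,3,5,7,8,9}->{5,7,8,9}
Constraint 4 (U + Y = Z) on D(U)={5,7,8,9} D(Y)={2,3,9} D(Z)={3,4,5,6}: U {5,7,8,9}->{}; Y {2,3,9}->{}; Z {3,4,5,6}->{}
So after constraint 4: D(Z) = {}

Answer: {}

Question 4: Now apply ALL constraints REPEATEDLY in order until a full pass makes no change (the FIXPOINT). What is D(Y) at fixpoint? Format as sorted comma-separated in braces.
Answer: {}

Derivation:
pass 0 (initial): D(Y)={2,3,9}
pass 1: U {2,3,5,7,8,9}->{}; W {2,3,6,8,9}->{2,3,6}; Y {2,3,9}->{}; Z {3,4,5,6,8}->{}
pass 2: W {2,3,6}->{}
pass 3: no change
Fixpoint after 3 passes: D(Y) = {}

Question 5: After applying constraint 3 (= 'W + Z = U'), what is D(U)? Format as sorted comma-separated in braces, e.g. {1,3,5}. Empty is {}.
Constraint 1 (U != Y) on D(U)={2,3,5,7,8,9} D(Y)={2,3,9}: no change
Constraint 2 (W != U) on D(W)={2,3,6,8,9} D(U)={2,3,5,7,8,9}: no change
Constraint 3 (W + Z = U) on D(W)={2,3,6,8,9} D(Z)={3,4,5,6,8} D(U)={2,3,5,7,8,9}: W {2,3,6,8,9}->{2,3,6}; Z {3,4,5,6,8}->{3,4,5,6}; U {2,3,5,7,8,9}->{5,7,8,9}
So after constraint 3: D(U) = {5,7,8,9}

Answer: {5,7,8,9}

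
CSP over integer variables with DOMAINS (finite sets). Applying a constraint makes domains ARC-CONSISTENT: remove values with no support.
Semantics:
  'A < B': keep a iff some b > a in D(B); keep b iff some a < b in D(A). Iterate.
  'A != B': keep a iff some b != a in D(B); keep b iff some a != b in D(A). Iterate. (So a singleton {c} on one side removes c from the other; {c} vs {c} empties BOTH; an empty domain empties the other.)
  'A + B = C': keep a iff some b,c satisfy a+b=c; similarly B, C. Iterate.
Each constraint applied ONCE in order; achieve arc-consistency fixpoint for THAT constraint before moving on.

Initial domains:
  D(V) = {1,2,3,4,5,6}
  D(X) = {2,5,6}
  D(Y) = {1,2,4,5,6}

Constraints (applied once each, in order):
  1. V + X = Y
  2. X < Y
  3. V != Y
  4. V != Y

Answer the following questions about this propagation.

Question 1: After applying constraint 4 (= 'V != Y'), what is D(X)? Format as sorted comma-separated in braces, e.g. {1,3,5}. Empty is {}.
Constraint 1 (V + X = Y) on D(V)={1,2,3,4,5,6} D(X)={2,5,6} D(Y)={1,2,4,5,6}: V {1,2,3,4,5,6}->{1,2,3,4}; X {2,5,6}->{2,5}; Y {1,2,4,5,6}->{4,5,6}
Constraint 2 (X < Y) on D(X)={2,5} D(Y)={4,5,6}: no change
Constraint 3 (V != Y) on D(V)={1,2,3,4} D(Y)={4,5,6}: no change
Constraint 4 (V != Y) on D(V)={1,2,3,4} D(Y)={4,5,6}: no change
So after constraint 4: D(X) = {2,5}

Answer: {2,5}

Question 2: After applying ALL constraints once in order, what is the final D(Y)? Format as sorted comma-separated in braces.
Answer: {4,5,6}

Derivation:
Constraint 1 (V + X = Y) on D(V)={1,2,3,4,5,6} D(X)={2,5,6} D(Y)={1,2,4,5,6}: V {1,2,3,4,5,6}->{1,2,3,4}; X {2,5,6}->{2,5}; Y {1,2,4,5,6}->{4,5,6}
Constraint 2 (X < Y) on D(X)={2,5} D(Y)={4,5,6}: no change
Constraint 3 (V != Y) on D(V)={1,2,3,4} D(Y)={4,5,6}: no change
Constraint 4 (V != Y) on D(V)={1,2,3,4} D(Y)={4,5,6}: no change
So after all 4 constraints: D(Y) = {4,5,6}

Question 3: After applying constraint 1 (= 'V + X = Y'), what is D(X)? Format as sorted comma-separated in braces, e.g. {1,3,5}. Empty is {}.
Answer: {2,5}

Derivation:
Constraint 1 (V + X = Y) on D(V)={1,2,3,4,5,6} D(X)={2,5,6} D(Y)={1,2,4,5,6}: V {1,2,3,4,5,6}->{1,2,3,4}; X {2,5,6}->{2,5}; Y {1,2,4,5,6}->{4,5,6}
So after constraint 1: D(X) = {2,5}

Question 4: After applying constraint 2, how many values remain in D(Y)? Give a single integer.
Answer: 3

Derivation:
Constraint 1 (V + X = Y) on D(V)={1,2,3,4,5,6} D(X)={2,5,6} D(Y)={1,2,4,5,6}: V {1,2,3,4,5,6}->{1,2,3,4}; X {2,5,6}->{2,5}; Y {1,2,4,5,6}->{4,5,6}
Constraint 2 (X < Y) on D(X)={2,5} D(Y)={4,5,6}: no change
So after constraint 2: D(Y)={4,5,6}, size = 3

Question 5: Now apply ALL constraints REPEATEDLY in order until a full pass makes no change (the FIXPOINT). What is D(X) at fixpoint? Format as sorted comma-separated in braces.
Answer: {2,5}

Derivation:
pass 0 (initial): D(X)={2,5,6}
pass 1: V {1,2,3,4,5,6}->{1,2,3,4}; X {2,5,6}->{2,5}; Y {1,2,4,5,6}->{4,5,6}
pass 2: no change
Fixpoint after 2 passes: D(X) = {2,5}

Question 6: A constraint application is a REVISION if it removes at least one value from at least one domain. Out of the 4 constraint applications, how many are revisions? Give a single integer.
Constraint 1 (V + X = Y) on D(V)={1,2,3,4,5,6} D(X)={2,5,6} D(Y)={1,2,4,5,6}: V {1,2,3,4,5,6}->{1,2,3,4}; X {2,5,6}->{2,5}; Y {1,2,4,5,6}->{4,5,6} => REVISION
Constraint 2 (X < Y) on D(X)={2,5} D(Y)={4,5,6}: no change => not a revision
Constraint 3 (V != Y) on D(V)={1,2,3,4} D(Y)={4,5,6}: no change => not a revision
Constraint 4 (V != Y) on D(V)={1,2,3,4} D(Y)={4,5,6}: no change => not a revision
Total revisions = 1

Answer: 1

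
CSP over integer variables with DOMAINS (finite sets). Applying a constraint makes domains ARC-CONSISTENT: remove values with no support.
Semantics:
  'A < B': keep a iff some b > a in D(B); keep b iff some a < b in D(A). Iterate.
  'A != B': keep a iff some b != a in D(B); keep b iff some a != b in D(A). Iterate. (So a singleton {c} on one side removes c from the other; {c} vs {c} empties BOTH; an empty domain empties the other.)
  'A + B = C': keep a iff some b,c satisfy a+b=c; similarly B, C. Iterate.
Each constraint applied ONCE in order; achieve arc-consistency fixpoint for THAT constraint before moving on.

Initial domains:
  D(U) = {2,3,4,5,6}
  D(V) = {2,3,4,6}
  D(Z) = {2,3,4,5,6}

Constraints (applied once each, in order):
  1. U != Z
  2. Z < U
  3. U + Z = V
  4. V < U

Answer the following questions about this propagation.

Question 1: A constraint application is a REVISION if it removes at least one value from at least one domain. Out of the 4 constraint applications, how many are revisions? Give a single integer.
Constraint 1 (U != Z) on D(U)={2,3,4,5,6} D(Z)={2,3,4,5,6}: no change => not a revision
Constraint 2 (Z < U) on D(Z)={2,3,4,5,6} D(U)={2,3,4,5,6}: Z {2,3,4,5,6}->{2,3,4,5}; U {2,3,4,5,6}->{3,4,5,6} => REVISION
Constraint 3 (U + Z = V) on D(U)={3,4,5,6} D(Z)={2,3,4,5} D(V)={2,3,4,6}: U {3,4,5,6}->{3,4}; Z {2,3,4,5}->{2,3}; V {2,3,4,6}->{6} => REVISION
Constraint 4 (V < U) on D(V)={6} D(U)={3,4}: V {6}->{}; U {3,4}->{} => REVISION
Total revisions = 3

Answer: 3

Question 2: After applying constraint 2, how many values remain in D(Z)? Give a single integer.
Constraint 1 (U != Z) on D(U)={2,3,4,5,6} D(Z)={2,3,4,5,6}: no change
Constraint 2 (Z < U) on D(Z)={2,3,4,5,6} D(U)={2,3,4,5,6}: Z {2,3,4,5,6}->{2,3,4,5}; U {2,3,4,5,6}->{3,4,5,6}
So after constraint 2: D(Z)={2,3,4,5}, size = 4

Answer: 4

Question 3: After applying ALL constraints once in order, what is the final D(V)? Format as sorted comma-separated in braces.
Constraint 1 (U != Z) on D(U)={2,3,4,5,6} D(Z)={2,3,4,5,6}: no change
Constraint 2 (Z < U) on D(Z)={2,3,4,5,6} D(U)={2,3,4,5,6}: Z {2,3,4,5,6}->{2,3,4,5}; U {2,3,4,5,6}->{3,4,5,6}
Constraint 3 (U + Z = V) on D(U)={3,4,5,6} D(Z)={2,3,4,5} D(V)={2,3,4,6}: U {3,4,5,6}->{3,4}; Z {2,3,4,5}->{2,3}; V {2,3,4,6}->{6}
Constraint 4 (V < U) on D(V)={6} D(U)={3,4}: V {6}->{}; U {3,4}->{}
So after all 4 constraints: D(V) = {}

Answer: {}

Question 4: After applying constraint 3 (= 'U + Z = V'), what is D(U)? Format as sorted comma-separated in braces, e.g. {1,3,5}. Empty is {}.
Constraint 1 (U != Z) on D(U)={2,3,4,5,6} D(Z)={2,3,4,5,6}: no change
Constraint 2 (Z < U) on D(Z)={2,3,4,5,6} D(U)={2,3,4,5,6}: Z {2,3,4,5,6}->{2,3,4,5}; U {2,3,4,5,6}->{3,4,5,6}
Constraint 3 (U + Z = V) on D(U)={3,4,5,6} D(Z)={2,3,4,5} D(V)={2,3,4,6}: U {3,4,5,6}->{3,4}; Z {2,3,4,5}->{2,3}; V {2,3,4,6}->{6}
So after constraint 3: D(U) = {3,4}

Answer: {3,4}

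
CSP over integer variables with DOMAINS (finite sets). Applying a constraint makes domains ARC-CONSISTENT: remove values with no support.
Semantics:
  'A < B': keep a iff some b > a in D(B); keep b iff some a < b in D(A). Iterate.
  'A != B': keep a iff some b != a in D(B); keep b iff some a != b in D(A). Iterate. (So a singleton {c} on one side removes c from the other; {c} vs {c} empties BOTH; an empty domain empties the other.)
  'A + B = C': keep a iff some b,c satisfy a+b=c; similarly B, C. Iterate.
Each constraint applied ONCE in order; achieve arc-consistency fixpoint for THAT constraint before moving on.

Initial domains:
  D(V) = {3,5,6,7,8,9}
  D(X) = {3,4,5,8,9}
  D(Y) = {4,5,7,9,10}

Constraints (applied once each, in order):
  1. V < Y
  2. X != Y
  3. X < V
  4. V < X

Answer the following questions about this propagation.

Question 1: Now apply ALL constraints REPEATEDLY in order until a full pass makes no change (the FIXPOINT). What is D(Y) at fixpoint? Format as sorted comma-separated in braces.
Answer: {}

Derivation:
pass 0 (initial): D(Y)={4,5,7,9,10}
pass 1: V {3,5,6,7,8,9}->{5,6,7}; X {3,4,5,8,9}->{8}
pass 2: V {5,6,7}->{}; X {8}->{}; Y {4,5,7,9,10}->{7,9,10}
pass 3: Y {7,9,10}->{}
pass 4: no change
Fixpoint after 4 passes: D(Y) = {}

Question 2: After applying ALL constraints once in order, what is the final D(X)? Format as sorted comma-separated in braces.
Answer: {8}

Derivation:
Constraint 1 (V < Y) on D(V)={3,5,6,7,8,9} D(Y)={4,5,7,9,10}: no change
Constraint 2 (X != Y) on D(X)={3,4,5,8,9} D(Y)={4,5,7,9,10}: no change
Constraint 3 (X < V) on D(X)={3,4,5,8,9} D(V)={3,5,6,7,8,9}: X {3,4,5,8,9}->{3,4,5,8}; V {3,5,6,7,8,9}->{5,6,7,8,9}
Constraint 4 (V < X) on D(V)={5,6,7,8,9} D(X)={3,4,5,8}: V {5,6,7,8,9}->{5,6,7}; X {3,4,5,8}->{8}
So after all 4 constraints: D(X) = {8}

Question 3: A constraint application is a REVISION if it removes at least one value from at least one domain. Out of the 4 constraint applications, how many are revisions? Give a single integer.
Constraint 1 (V < Y) on D(V)={3,5,6,7,8,9} D(Y)={4,5,7,9,10}: no change => not a revision
Constraint 2 (X != Y) on D(X)={3,4,5,8,9} D(Y)={4,5,7,9,10}: no change => not a revision
Constraint 3 (X < V) on D(X)={3,4,5,8,9} D(V)={3,5,6,7,8,9}: X {3,4,5,8,9}->{3,4,5,8}; V {3,5,6,7,8,9}->{5,6,7,8,9} => REVISION
Constraint 4 (V < X) on D(V)={5,6,7,8,9} D(X)={3,4,5,8}: V {5,6,7,8,9}->{5,6,7}; X {3,4,5,8}->{8} => REVISION
Total revisions = 2

Answer: 2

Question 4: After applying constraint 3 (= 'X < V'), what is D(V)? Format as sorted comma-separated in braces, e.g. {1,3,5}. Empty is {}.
Answer: {5,6,7,8,9}

Derivation:
Constraint 1 (V < Y) on D(V)={3,5,6,7,8,9} D(Y)={4,5,7,9,10}: no change
Constraint 2 (X != Y) on D(X)={3,4,5,8,9} D(Y)={4,5,7,9,10}: no change
Constraint 3 (X < V) on D(X)={3,4,5,8,9} D(V)={3,5,6,7,8,9}: X {3,4,5,8,9}->{3,4,5,8}; V {3,5,6,7,8,9}->{5,6,7,8,9}
So after constraint 3: D(V) = {5,6,7,8,9}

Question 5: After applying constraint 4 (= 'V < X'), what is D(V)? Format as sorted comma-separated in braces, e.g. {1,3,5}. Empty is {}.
Answer: {5,6,7}

Derivation:
Constraint 1 (V < Y) on D(V)={3,5,6,7,8,9} D(Y)={4,5,7,9,10}: no change
Constraint 2 (X != Y) on D(X)={3,4,5,8,9} D(Y)={4,5,7,9,10}: no change
Constraint 3 (X < V) on D(X)={3,4,5,8,9} D(V)={3,5,6,7,8,9}: X {3,4,5,8,9}->{3,4,5,8}; V {3,5,6,7,8,9}->{5,6,7,8,9}
Constraint 4 (V < X) on D(V)={5,6,7,8,9} D(X)={3,4,5,8}: V {5,6,7,8,9}->{5,6,7}; X {3,4,5,8}->{8}
So after constraint 4: D(V) = {5,6,7}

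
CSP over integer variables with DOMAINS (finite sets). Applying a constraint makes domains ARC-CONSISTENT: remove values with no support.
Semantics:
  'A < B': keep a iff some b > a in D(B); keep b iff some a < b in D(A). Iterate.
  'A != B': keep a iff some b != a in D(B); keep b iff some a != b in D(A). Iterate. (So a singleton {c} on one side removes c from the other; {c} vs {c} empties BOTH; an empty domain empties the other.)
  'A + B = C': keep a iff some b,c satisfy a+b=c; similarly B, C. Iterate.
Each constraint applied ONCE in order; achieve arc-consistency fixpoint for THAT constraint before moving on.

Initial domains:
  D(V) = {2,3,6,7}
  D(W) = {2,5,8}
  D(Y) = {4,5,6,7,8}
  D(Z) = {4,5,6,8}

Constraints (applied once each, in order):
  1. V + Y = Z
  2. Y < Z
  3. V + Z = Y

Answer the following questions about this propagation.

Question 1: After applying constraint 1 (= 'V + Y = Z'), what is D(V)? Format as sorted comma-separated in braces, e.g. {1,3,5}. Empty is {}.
Constraint 1 (V + Y = Z) on D(V)={2,3,6,7} D(Y)={4,5,6,7,8} D(Z)={4,5,6,8}: V {2,3,6,7}->{2,3}; Y {4,5,6,7,8}->{4,5,6}; Z {4,5,6,8}->{6,8}
So after constraint 1: D(V) = {2,3}

Answer: {2,3}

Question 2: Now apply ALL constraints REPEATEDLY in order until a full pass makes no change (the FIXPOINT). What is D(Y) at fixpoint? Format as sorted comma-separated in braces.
Answer: {}

Derivation:
pass 0 (initial): D(Y)={4,5,6,7,8}
pass 1: V {2,3,6,7}->{}; Y {4,5,6,7,8}->{}; Z {4,5,6,8}->{}
pass 2: no change
Fixpoint after 2 passes: D(Y) = {}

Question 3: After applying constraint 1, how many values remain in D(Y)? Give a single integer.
Constraint 1 (V + Y = Z) on D(V)={2,3,6,7} D(Y)={4,5,6,7,8} D(Z)={4,5,6,8}: V {2,3,6,7}->{2,3}; Y {4,5,6,7,8}->{4,5,6}; Z {4,5,6,8}->{6,8}
So after constraint 1: D(Y)={4,5,6}, size = 3

Answer: 3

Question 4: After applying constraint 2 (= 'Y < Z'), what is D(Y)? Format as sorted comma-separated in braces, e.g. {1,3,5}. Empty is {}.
Constraint 1 (V + Y = Z) on D(V)={2,3,6,7} D(Y)={4,5,6,7,8} D(Z)={4,5,6,8}: V {2,3,6,7}->{2,3}; Y {4,5,6,7,8}->{4,5,6}; Z {4,5,6,8}->{6,8}
Constraint 2 (Y < Z) on D(Y)={4,5,6} D(Z)={6,8}: no change
So after constraint 2: D(Y) = {4,5,6}

Answer: {4,5,6}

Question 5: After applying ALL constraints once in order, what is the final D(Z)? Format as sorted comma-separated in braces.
Constraint 1 (V + Y = Z) on D(V)={2,3,6,7} D(Y)={4,5,6,7,8} D(Z)={4,5,6,8}: V {2,3,6,7}->{2,3}; Y {4,5,6,7,8}->{4,5,6}; Z {4,5,6,8}->{6,8}
Constraint 2 (Y < Z) on D(Y)={4,5,6} D(Z)={6,8}: no change
Constraint 3 (V + Z = Y) on D(V)={2,3} D(Z)={6,8} D(Y)={4,5,6}: V {2,3}->{}; Z {6,8}->{}; Y {4,5,6}->{}
So after all 3 constraints: D(Z) = {}

Answer: {}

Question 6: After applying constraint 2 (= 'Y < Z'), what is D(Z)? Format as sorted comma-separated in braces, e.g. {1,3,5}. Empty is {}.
Constraint 1 (V + Y = Z) on D(V)={2,3,6,7} D(Y)={4,5,6,7,8} D(Z)={4,5,6,8}: V {2,3,6,7}->{2,3}; Y {4,5,6,7,8}->{4,5,6}; Z {4,5,6,8}->{6,8}
Constraint 2 (Y < Z) on D(Y)={4,5,6} D(Z)={6,8}: no change
So after constraint 2: D(Z) = {6,8}

Answer: {6,8}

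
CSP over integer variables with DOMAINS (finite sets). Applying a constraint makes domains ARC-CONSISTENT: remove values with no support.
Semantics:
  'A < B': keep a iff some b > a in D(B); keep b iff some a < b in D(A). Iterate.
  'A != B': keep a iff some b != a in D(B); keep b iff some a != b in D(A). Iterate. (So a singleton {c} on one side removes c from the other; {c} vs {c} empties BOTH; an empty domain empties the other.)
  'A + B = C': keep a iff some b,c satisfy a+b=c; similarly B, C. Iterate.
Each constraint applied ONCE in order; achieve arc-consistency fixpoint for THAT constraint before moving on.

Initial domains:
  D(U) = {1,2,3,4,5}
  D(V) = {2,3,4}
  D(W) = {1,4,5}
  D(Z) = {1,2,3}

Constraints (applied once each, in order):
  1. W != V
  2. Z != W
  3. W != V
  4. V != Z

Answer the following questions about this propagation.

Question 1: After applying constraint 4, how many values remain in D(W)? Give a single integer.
Constraint 1 (W != V) on D(W)={1,4,5} D(V)={2,3,4}: no change
Constraint 2 (Z != W) on D(Z)={1,2,3} D(W)={1,4,5}: no change
Constraint 3 (W != V) on D(W)={1,4,5} D(V)={2,3,4}: no change
Constraint 4 (V != Z) on D(V)={2,3,4} D(Z)={1,2,3}: no change
So after constraint 4: D(W)={1,4,5}, size = 3

Answer: 3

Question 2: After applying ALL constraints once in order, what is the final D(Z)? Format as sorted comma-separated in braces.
Constraint 1 (W != V) on D(W)={1,4,5} D(V)={2,3,4}: no change
Constraint 2 (Z != W) on D(Z)={1,2,3} D(W)={1,4,5}: no change
Constraint 3 (W != V) on D(W)={1,4,5} D(V)={2,3,4}: no change
Constraint 4 (V != Z) on D(V)={2,3,4} D(Z)={1,2,3}: no change
So after all 4 constraints: D(Z) = {1,2,3}

Answer: {1,2,3}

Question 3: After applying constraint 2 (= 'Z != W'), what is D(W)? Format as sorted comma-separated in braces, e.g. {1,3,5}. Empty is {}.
Constraint 1 (W != V) on D(W)={1,4,5} D(V)={2,3,4}: no change
Constraint 2 (Z != W) on D(Z)={1,2,3} D(W)={1,4,5}: no change
So after constraint 2: D(W) = {1,4,5}

Answer: {1,4,5}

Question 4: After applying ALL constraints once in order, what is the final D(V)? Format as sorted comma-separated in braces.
Constraint 1 (W != V) on D(W)={1,4,5} D(V)={2,3,4}: no change
Constraint 2 (Z != W) on D(Z)={1,2,3} D(W)={1,4,5}: no change
Constraint 3 (W != V) on D(W)={1,4,5} D(V)={2,3,4}: no change
Constraint 4 (V != Z) on D(V)={2,3,4} D(Z)={1,2,3}: no change
So after all 4 constraints: D(V) = {2,3,4}

Answer: {2,3,4}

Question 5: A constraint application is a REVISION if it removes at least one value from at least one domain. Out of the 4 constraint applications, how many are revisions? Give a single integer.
Answer: 0

Derivation:
Constraint 1 (W != V) on D(W)={1,4,5} D(V)={2,3,4}: no change => not a revision
Constraint 2 (Z != W) on D(Z)={1,2,3} D(W)={1,4,5}: no change => not a revision
Constraint 3 (W != V) on D(W)={1,4,5} D(V)={2,3,4}: no change => not a revision
Constraint 4 (V != Z) on D(V)={2,3,4} D(Z)={1,2,3}: no change => not a revision
Total revisions = 0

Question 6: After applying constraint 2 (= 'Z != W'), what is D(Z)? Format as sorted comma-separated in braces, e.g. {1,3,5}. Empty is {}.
Answer: {1,2,3}

Derivation:
Constraint 1 (W != V) on D(W)={1,4,5} D(V)={2,3,4}: no change
Constraint 2 (Z != W) on D(Z)={1,2,3} D(W)={1,4,5}: no change
So after constraint 2: D(Z) = {1,2,3}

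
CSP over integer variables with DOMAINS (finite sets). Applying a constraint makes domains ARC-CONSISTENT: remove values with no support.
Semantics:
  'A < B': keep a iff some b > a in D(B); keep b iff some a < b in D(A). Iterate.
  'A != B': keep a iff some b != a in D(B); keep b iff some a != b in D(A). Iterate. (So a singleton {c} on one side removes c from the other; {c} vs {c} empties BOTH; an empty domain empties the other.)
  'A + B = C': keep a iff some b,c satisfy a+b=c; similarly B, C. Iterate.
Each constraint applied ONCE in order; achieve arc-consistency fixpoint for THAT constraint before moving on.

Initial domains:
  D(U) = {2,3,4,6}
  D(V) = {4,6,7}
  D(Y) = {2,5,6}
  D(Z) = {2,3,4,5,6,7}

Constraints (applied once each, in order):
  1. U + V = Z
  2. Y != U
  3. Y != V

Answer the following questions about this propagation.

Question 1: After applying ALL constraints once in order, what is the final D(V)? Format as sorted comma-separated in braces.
Answer: {4}

Derivation:
Constraint 1 (U + V = Z) on D(U)={2,3,4,6} D(V)={4,6,7} D(Z)={2,3,4,5,6,7}: U {2,3,4,6}->{2,3}; V {4,6,7}->{4}; Z {2,3,4,5,6,7}->{6,7}
Constraint 2 (Y != U) on D(Y)={2,5,6} D(U)={2,3}: no change
Constraint 3 (Y != V) on D(Y)={2,5,6} D(V)={4}: no change
So after all 3 constraints: D(V) = {4}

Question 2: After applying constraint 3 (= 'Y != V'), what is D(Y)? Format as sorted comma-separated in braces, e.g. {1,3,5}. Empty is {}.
Answer: {2,5,6}

Derivation:
Constraint 1 (U + V = Z) on D(U)={2,3,4,6} D(V)={4,6,7} D(Z)={2,3,4,5,6,7}: U {2,3,4,6}->{2,3}; V {4,6,7}->{4}; Z {2,3,4,5,6,7}->{6,7}
Constraint 2 (Y != U) on D(Y)={2,5,6} D(U)={2,3}: no change
Constraint 3 (Y != V) on D(Y)={2,5,6} D(V)={4}: no change
So after constraint 3: D(Y) = {2,5,6}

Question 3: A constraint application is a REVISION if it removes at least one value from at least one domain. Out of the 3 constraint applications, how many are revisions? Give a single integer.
Constraint 1 (U + V = Z) on D(U)={2,3,4,6} D(V)={4,6,7} D(Z)={2,3,4,5,6,7}: U {2,3,4,6}->{2,3}; V {4,6,7}->{4}; Z {2,3,4,5,6,7}->{6,7} => REVISION
Constraint 2 (Y != U) on D(Y)={2,5,6} D(U)={2,3}: no change => not a revision
Constraint 3 (Y != V) on D(Y)={2,5,6} D(V)={4}: no change => not a revision
Total revisions = 1

Answer: 1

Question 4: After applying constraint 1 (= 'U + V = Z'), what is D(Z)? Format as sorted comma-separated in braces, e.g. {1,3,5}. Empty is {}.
Constraint 1 (U + V = Z) on D(U)={2,3,4,6} D(V)={4,6,7} D(Z)={2,3,4,5,6,7}: U {2,3,4,6}->{2,3}; V {4,6,7}->{4}; Z {2,3,4,5,6,7}->{6,7}
So after constraint 1: D(Z) = {6,7}

Answer: {6,7}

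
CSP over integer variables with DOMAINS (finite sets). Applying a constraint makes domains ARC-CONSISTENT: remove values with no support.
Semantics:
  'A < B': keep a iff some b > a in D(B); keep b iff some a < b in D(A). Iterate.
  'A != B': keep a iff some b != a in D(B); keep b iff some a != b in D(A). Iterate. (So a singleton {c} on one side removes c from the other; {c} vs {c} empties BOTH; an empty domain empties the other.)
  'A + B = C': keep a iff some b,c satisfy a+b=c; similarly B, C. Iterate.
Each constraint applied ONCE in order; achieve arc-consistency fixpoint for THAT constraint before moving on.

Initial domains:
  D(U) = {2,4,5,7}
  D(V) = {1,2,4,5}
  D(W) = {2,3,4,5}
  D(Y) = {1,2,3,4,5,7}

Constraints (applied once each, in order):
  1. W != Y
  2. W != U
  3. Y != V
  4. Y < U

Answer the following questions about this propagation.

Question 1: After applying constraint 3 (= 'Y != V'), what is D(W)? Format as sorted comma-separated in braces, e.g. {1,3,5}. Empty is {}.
Constraint 1 (W != Y) on D(W)={2,3,4,5} D(Y)={1,2,3,4,5,7}: no change
Constraint 2 (W != U) on D(W)={2,3,4,5} D(U)={2,4,5,7}: no change
Constraint 3 (Y != V) on D(Y)={1,2,3,4,5,7} D(V)={1,2,4,5}: no change
So after constraint 3: D(W) = {2,3,4,5}

Answer: {2,3,4,5}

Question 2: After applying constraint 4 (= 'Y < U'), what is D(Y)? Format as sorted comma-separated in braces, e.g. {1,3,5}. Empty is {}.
Answer: {1,2,3,4,5}

Derivation:
Constraint 1 (W != Y) on D(W)={2,3,4,5} D(Y)={1,2,3,4,5,7}: no change
Constraint 2 (W != U) on D(W)={2,3,4,5} D(U)={2,4,5,7}: no change
Constraint 3 (Y != V) on D(Y)={1,2,3,4,5,7} D(V)={1,2,4,5}: no change
Constraint 4 (Y < U) on D(Y)={1,2,3,4,5,7} D(U)={2,4,5,7}: Y {1,2,3,4,5,7}->{1,2,3,4,5}
So after constraint 4: D(Y) = {1,2,3,4,5}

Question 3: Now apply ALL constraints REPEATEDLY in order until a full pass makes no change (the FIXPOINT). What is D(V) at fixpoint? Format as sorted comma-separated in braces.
pass 0 (initial): D(V)={1,2,4,5}
pass 1: Y {1,2,3,4,5,7}->{1,2,3,4,5}
pass 2: no change
Fixpoint after 2 passes: D(V) = {1,2,4,5}

Answer: {1,2,4,5}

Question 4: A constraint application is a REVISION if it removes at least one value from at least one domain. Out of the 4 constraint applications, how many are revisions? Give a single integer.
Answer: 1

Derivation:
Constraint 1 (W != Y) on D(W)={2,3,4,5} D(Y)={1,2,3,4,5,7}: no change => not a revision
Constraint 2 (W != U) on D(W)={2,3,4,5} D(U)={2,4,5,7}: no change => not a revision
Constraint 3 (Y != V) on D(Y)={1,2,3,4,5,7} D(V)={1,2,4,5}: no change => not a revision
Constraint 4 (Y < U) on D(Y)={1,2,3,4,5,7} D(U)={2,4,5,7}: Y {1,2,3,4,5,7}->{1,2,3,4,5} => REVISION
Total revisions = 1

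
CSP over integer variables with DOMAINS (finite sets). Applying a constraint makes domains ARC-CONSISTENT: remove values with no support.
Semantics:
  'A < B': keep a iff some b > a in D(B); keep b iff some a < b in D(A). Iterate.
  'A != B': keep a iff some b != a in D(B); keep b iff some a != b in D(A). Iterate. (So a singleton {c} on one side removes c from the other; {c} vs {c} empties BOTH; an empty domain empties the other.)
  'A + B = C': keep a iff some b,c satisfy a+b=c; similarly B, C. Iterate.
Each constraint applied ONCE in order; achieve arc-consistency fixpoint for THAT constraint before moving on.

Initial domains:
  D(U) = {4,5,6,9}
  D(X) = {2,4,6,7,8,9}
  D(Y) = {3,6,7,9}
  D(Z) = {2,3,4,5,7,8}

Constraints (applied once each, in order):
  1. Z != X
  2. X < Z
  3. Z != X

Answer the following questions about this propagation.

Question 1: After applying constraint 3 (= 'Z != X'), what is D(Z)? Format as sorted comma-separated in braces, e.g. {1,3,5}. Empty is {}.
Constraint 1 (Z != X) on D(Z)={2,3,4,5,7,8} D(X)={2,4,6,7,8,9}: no change
Constraint 2 (X < Z) on D(X)={2,4,6,7,8,9} D(Z)={2,3,4,5,7,8}: X {2,4,6,7,8,9}->{2,4,6,7}; Z {2,3,4,5,7,8}->{3,4,5,7,8}
Constraint 3 (Z != X) on D(Z)={3,4,5,7,8} D(X)={2,4,6,7}: no change
So after constraint 3: D(Z) = {3,4,5,7,8}

Answer: {3,4,5,7,8}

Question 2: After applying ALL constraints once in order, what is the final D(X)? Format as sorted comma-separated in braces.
Answer: {2,4,6,7}

Derivation:
Constraint 1 (Z != X) on D(Z)={2,3,4,5,7,8} D(X)={2,4,6,7,8,9}: no change
Constraint 2 (X < Z) on D(X)={2,4,6,7,8,9} D(Z)={2,3,4,5,7,8}: X {2,4,6,7,8,9}->{2,4,6,7}; Z {2,3,4,5,7,8}->{3,4,5,7,8}
Constraint 3 (Z != X) on D(Z)={3,4,5,7,8} D(X)={2,4,6,7}: no change
So after all 3 constraints: D(X) = {2,4,6,7}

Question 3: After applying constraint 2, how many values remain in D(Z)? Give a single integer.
Constraint 1 (Z != X) on D(Z)={2,3,4,5,7,8} D(X)={2,4,6,7,8,9}: no change
Constraint 2 (X < Z) on D(X)={2,4,6,7,8,9} D(Z)={2,3,4,5,7,8}: X {2,4,6,7,8,9}->{2,4,6,7}; Z {2,3,4,5,7,8}->{3,4,5,7,8}
So after constraint 2: D(Z)={3,4,5,7,8}, size = 5

Answer: 5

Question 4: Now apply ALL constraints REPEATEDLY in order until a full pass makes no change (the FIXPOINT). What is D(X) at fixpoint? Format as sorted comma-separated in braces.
pass 0 (initial): D(X)={2,4,6,7,8,9}
pass 1: X {2,4,6,7,8,9}->{2,4,6,7}; Z {2,3,4,5,7,8}->{3,4,5,7,8}
pass 2: no change
Fixpoint after 2 passes: D(X) = {2,4,6,7}

Answer: {2,4,6,7}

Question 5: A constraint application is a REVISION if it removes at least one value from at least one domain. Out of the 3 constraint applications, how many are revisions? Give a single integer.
Constraint 1 (Z != X) on D(Z)={2,3,4,5,7,8} D(X)={2,4,6,7,8,9}: no change => not a revision
Constraint 2 (X < Z) on D(X)={2,4,6,7,8,9} D(Z)={2,3,4,5,7,8}: X {2,4,6,7,8,9}->{2,4,6,7}; Z {2,3,4,5,7,8}->{3,4,5,7,8} => REVISION
Constraint 3 (Z != X) on D(Z)={3,4,5,7,8} D(X)={2,4,6,7}: no change => not a revision
Total revisions = 1

Answer: 1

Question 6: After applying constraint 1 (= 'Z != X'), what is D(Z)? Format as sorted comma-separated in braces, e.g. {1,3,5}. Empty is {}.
Constraint 1 (Z != X) on D(Z)={2,3,4,5,7,8} D(X)={2,4,6,7,8,9}: no change
So after constraint 1: D(Z) = {2,3,4,5,7,8}

Answer: {2,3,4,5,7,8}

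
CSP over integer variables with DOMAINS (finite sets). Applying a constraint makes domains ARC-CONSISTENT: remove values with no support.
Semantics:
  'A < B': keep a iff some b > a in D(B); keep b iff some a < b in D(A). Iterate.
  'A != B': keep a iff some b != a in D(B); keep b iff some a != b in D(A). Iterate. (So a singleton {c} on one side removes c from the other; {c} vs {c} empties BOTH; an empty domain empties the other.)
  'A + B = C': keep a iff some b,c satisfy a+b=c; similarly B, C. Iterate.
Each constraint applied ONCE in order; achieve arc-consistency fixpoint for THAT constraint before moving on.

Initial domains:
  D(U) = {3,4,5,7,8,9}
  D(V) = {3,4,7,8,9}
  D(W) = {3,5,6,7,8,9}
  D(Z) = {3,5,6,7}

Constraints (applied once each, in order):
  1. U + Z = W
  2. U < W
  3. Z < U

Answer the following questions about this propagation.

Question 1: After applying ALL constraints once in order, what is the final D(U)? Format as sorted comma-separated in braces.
Answer: {4,5}

Derivation:
Constraint 1 (U + Z = W) on D(U)={3,4,5,7,8,9} D(Z)={3,5,6,7} D(W)={3,5,6,7,8,9}: U {3,4,5,7,8,9}->{3,4,5}; Z {3,5,6,7}->{3,5,6}; W {3,5,6,7,8,9}->{6,7,8,9}
Constraint 2 (U < W) on D(U)={3,4,5} D(W)={6,7,8,9}: no change
Constraint 3 (Z < U) on D(Z)={3,5,6} D(U)={3,4,5}: Z {3,5,6}->{3}; U {3,4,5}->{4,5}
So after all 3 constraints: D(U) = {4,5}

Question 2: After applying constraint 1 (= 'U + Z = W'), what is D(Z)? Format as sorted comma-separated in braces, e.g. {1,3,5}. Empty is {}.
Constraint 1 (U + Z = W) on D(U)={3,4,5,7,8,9} D(Z)={3,5,6,7} D(W)={3,5,6,7,8,9}: U {3,4,5,7,8,9}->{3,4,5}; Z {3,5,6,7}->{3,5,6}; W {3,5,6,7,8,9}->{6,7,8,9}
So after constraint 1: D(Z) = {3,5,6}

Answer: {3,5,6}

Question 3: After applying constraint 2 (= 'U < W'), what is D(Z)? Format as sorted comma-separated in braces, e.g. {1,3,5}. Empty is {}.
Answer: {3,5,6}

Derivation:
Constraint 1 (U + Z = W) on D(U)={3,4,5,7,8,9} D(Z)={3,5,6,7} D(W)={3,5,6,7,8,9}: U {3,4,5,7,8,9}->{3,4,5}; Z {3,5,6,7}->{3,5,6}; W {3,5,6,7,8,9}->{6,7,8,9}
Constraint 2 (U < W) on D(U)={3,4,5} D(W)={6,7,8,9}: no change
So after constraint 2: D(Z) = {3,5,6}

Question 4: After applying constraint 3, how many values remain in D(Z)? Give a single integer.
Answer: 1

Derivation:
Constraint 1 (U + Z = W) on D(U)={3,4,5,7,8,9} D(Z)={3,5,6,7} D(W)={3,5,6,7,8,9}: U {3,4,5,7,8,9}->{3,4,5}; Z {3,5,6,7}->{3,5,6}; W {3,5,6,7,8,9}->{6,7,8,9}
Constraint 2 (U < W) on D(U)={3,4,5} D(W)={6,7,8,9}: no change
Constraint 3 (Z < U) on D(Z)={3,5,6} D(U)={3,4,5}: Z {3,5,6}->{3}; U {3,4,5}->{4,5}
So after constraint 3: D(Z)={3}, size = 1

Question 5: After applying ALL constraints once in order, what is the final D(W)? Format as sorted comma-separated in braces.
Answer: {6,7,8,9}

Derivation:
Constraint 1 (U + Z = W) on D(U)={3,4,5,7,8,9} D(Z)={3,5,6,7} D(W)={3,5,6,7,8,9}: U {3,4,5,7,8,9}->{3,4,5}; Z {3,5,6,7}->{3,5,6}; W {3,5,6,7,8,9}->{6,7,8,9}
Constraint 2 (U < W) on D(U)={3,4,5} D(W)={6,7,8,9}: no change
Constraint 3 (Z < U) on D(Z)={3,5,6} D(U)={3,4,5}: Z {3,5,6}->{3}; U {3,4,5}->{4,5}
So after all 3 constraints: D(W) = {6,7,8,9}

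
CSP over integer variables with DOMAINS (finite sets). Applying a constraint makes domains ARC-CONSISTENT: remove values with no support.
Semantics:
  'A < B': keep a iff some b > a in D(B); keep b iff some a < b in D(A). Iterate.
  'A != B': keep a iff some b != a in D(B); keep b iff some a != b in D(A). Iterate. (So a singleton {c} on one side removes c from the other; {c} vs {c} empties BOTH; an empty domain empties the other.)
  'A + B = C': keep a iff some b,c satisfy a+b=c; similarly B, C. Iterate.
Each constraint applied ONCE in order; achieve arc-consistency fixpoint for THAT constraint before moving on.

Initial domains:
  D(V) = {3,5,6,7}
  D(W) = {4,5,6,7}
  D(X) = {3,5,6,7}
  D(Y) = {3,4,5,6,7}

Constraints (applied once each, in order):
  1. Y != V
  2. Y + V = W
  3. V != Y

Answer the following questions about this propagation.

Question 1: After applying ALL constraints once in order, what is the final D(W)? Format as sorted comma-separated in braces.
Answer: {6,7}

Derivation:
Constraint 1 (Y != V) on D(Y)={3,4,5,6,7} D(V)={3,5,6,7}: no change
Constraint 2 (Y + V = W) on D(Y)={3,4,5,6,7} D(V)={3,5,6,7} D(W)={4,5,6,7}: Y {3,4,5,6,7}->{3,4}; V {3,5,6,7}->{3}; W {4,5,6,7}->{6,7}
Constraint 3 (V != Y) on D(V)={3} D(Y)={3,4}: Y {3,4}->{4}
So after all 3 constraints: D(W) = {6,7}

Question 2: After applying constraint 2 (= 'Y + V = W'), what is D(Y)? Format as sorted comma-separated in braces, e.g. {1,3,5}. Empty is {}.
Constraint 1 (Y != V) on D(Y)={3,4,5,6,7} D(V)={3,5,6,7}: no change
Constraint 2 (Y + V = W) on D(Y)={3,4,5,6,7} D(V)={3,5,6,7} D(W)={4,5,6,7}: Y {3,4,5,6,7}->{3,4}; V {3,5,6,7}->{3}; W {4,5,6,7}->{6,7}
So after constraint 2: D(Y) = {3,4}

Answer: {3,4}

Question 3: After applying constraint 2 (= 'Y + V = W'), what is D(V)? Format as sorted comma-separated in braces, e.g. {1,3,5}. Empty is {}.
Constraint 1 (Y != V) on D(Y)={3,4,5,6,7} D(V)={3,5,6,7}: no change
Constraint 2 (Y + V = W) on D(Y)={3,4,5,6,7} D(V)={3,5,6,7} D(W)={4,5,6,7}: Y {3,4,5,6,7}->{3,4}; V {3,5,6,7}->{3}; W {4,5,6,7}->{6,7}
So after constraint 2: D(V) = {3}

Answer: {3}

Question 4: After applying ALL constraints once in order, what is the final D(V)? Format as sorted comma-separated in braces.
Constraint 1 (Y != V) on D(Y)={3,4,5,6,7} D(V)={3,5,6,7}: no change
Constraint 2 (Y + V = W) on D(Y)={3,4,5,6,7} D(V)={3,5,6,7} D(W)={4,5,6,7}: Y {3,4,5,6,7}->{3,4}; V {3,5,6,7}->{3}; W {4,5,6,7}->{6,7}
Constraint 3 (V != Y) on D(V)={3} D(Y)={3,4}: Y {3,4}->{4}
So after all 3 constraints: D(V) = {3}

Answer: {3}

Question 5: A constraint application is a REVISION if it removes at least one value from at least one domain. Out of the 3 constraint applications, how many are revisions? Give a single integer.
Constraint 1 (Y != V) on D(Y)={3,4,5,6,7} D(V)={3,5,6,7}: no change => not a revision
Constraint 2 (Y + V = W) on D(Y)={3,4,5,6,7} D(V)={3,5,6,7} D(W)={4,5,6,7}: Y {3,4,5,6,7}->{3,4}; V {3,5,6,7}->{3}; W {4,5,6,7}->{6,7} => REVISION
Constraint 3 (V != Y) on D(V)={3} D(Y)={3,4}: Y {3,4}->{4} => REVISION
Total revisions = 2

Answer: 2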